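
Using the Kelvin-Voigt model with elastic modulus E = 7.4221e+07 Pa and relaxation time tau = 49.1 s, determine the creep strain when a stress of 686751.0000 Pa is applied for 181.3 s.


epsilon(t) = (sigma/E) * (1 - exp(-t/tau))
sigma/E = 686751.0000 / 7.4221e+07 = 0.0093
exp(-t/tau) = exp(-181.3 / 49.1) = 0.0249
epsilon = 0.0093 * (1 - 0.0249)
epsilon = 0.0090


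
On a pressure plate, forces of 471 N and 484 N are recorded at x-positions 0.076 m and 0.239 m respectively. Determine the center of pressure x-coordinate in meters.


COP_x = (F1*x1 + F2*x2) / (F1 + F2)
COP_x = (471*0.076 + 484*0.239) / (471 + 484)
Numerator = 151.4720
Denominator = 955
COP_x = 0.1586


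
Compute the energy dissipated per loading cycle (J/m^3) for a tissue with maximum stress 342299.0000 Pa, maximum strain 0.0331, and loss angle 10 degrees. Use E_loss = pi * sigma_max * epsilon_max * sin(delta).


E_loss = pi * sigma_max * epsilon_max * sin(delta)
delta = 10 deg = 0.1745 rad
sin(delta) = 0.1736
E_loss = pi * 342299.0000 * 0.0331 * 0.1736
E_loss = 6180.9286


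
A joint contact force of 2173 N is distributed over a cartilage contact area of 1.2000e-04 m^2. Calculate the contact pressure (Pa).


P = F / A
P = 2173 / 1.2000e-04
P = 1.8108e+07


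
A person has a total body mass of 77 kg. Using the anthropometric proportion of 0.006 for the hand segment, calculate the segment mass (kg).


m_segment = body_mass * fraction
m_segment = 77 * 0.006
m_segment = 0.4620


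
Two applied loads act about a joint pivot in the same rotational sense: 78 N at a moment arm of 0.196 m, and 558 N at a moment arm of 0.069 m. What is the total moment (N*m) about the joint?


M = F1 * d1 + F2 * d2
M = 78 * 0.196 + 558 * 0.069
M = 15.2880 + 38.5020
M = 53.7900


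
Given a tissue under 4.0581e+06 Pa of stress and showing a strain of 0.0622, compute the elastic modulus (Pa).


E = stress / strain
E = 4.0581e+06 / 0.0622
E = 6.5243e+07


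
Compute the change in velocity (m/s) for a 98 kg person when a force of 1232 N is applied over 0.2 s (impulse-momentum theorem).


J = F * dt = 1232 * 0.2 = 246.4000 N*s
delta_v = J / m
delta_v = 246.4000 / 98
delta_v = 2.5143


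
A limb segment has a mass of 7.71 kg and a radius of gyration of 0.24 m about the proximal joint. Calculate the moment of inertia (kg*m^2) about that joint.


I = m * k^2
I = 7.71 * 0.24^2
k^2 = 0.0576
I = 0.4441


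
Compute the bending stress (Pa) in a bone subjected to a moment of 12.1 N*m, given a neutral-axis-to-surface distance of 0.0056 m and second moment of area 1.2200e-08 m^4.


sigma = M * c / I
sigma = 12.1 * 0.0056 / 1.2200e-08
M * c = 0.0678
sigma = 5.5541e+06


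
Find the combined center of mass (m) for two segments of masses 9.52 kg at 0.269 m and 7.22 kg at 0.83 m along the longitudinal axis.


COM = (m1*x1 + m2*x2) / (m1 + m2)
COM = (9.52*0.269 + 7.22*0.83) / (9.52 + 7.22)
Numerator = 8.5535
Denominator = 16.7400
COM = 0.5110


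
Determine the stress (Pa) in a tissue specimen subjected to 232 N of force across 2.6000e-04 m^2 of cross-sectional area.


stress = F / A
stress = 232 / 2.6000e-04
stress = 892307.6923


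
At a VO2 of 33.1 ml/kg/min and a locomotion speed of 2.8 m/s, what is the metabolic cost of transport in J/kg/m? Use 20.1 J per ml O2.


Power per kg = VO2 * 20.1 / 60
Power per kg = 33.1 * 20.1 / 60 = 11.0885 W/kg
Cost = power_per_kg / speed
Cost = 11.0885 / 2.8
Cost = 3.9602


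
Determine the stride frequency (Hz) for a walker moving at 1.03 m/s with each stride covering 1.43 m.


f = v / stride_length
f = 1.03 / 1.43
f = 0.7203


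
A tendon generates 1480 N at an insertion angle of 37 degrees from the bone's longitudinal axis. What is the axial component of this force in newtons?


F_eff = F_tendon * cos(theta)
theta = 37 deg = 0.6458 rad
cos(theta) = 0.7986
F_eff = 1480 * 0.7986
F_eff = 1181.9806


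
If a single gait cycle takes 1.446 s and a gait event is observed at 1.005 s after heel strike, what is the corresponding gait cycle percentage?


pct = (event_time / cycle_time) * 100
pct = (1.005 / 1.446) * 100
ratio = 0.6950
pct = 69.5021


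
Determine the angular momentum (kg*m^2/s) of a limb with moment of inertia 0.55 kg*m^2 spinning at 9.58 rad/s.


L = I * omega
L = 0.55 * 9.58
L = 5.2690


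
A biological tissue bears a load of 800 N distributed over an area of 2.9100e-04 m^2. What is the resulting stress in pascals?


stress = F / A
stress = 800 / 2.9100e-04
stress = 2.7491e+06


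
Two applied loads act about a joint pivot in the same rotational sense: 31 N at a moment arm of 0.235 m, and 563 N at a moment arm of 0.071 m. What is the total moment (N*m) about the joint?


M = F1 * d1 + F2 * d2
M = 31 * 0.235 + 563 * 0.071
M = 7.2850 + 39.9730
M = 47.2580


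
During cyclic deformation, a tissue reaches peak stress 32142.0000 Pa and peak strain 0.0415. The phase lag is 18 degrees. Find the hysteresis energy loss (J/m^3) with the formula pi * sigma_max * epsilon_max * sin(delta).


E_loss = pi * sigma_max * epsilon_max * sin(delta)
delta = 18 deg = 0.3142 rad
sin(delta) = 0.3090
E_loss = pi * 32142.0000 * 0.0415 * 0.3090
E_loss = 1294.9507


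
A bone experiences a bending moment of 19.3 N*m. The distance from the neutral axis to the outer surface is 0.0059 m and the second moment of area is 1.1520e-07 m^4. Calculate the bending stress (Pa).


sigma = M * c / I
sigma = 19.3 * 0.0059 / 1.1520e-07
M * c = 0.1139
sigma = 988454.8611


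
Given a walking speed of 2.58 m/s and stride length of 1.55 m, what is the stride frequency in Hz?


f = v / stride_length
f = 2.58 / 1.55
f = 1.6645


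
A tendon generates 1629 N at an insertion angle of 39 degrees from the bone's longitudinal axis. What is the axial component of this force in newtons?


F_eff = F_tendon * cos(theta)
theta = 39 deg = 0.6807 rad
cos(theta) = 0.7771
F_eff = 1629 * 0.7771
F_eff = 1265.9708


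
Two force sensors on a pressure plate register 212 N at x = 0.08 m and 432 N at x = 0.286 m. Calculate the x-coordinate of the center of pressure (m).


COP_x = (F1*x1 + F2*x2) / (F1 + F2)
COP_x = (212*0.08 + 432*0.286) / (212 + 432)
Numerator = 140.5120
Denominator = 644
COP_x = 0.2182


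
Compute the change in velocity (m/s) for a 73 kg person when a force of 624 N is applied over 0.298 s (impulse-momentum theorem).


J = F * dt = 624 * 0.298 = 185.9520 N*s
delta_v = J / m
delta_v = 185.9520 / 73
delta_v = 2.5473


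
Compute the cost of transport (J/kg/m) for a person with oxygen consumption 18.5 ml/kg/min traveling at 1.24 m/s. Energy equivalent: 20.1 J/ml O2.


Power per kg = VO2 * 20.1 / 60
Power per kg = 18.5 * 20.1 / 60 = 6.1975 W/kg
Cost = power_per_kg / speed
Cost = 6.1975 / 1.24
Cost = 4.9980


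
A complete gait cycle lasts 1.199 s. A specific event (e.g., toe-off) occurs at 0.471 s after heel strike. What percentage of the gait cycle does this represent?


pct = (event_time / cycle_time) * 100
pct = (0.471 / 1.199) * 100
ratio = 0.3928
pct = 39.2827


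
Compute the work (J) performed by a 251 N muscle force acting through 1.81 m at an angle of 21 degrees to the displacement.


W = F * d * cos(theta)
theta = 21 deg = 0.3665 rad
cos(theta) = 0.9336
W = 251 * 1.81 * 0.9336
W = 424.1349


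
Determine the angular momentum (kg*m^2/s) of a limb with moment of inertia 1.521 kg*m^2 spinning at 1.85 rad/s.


L = I * omega
L = 1.521 * 1.85
L = 2.8138


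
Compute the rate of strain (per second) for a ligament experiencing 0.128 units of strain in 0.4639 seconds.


strain_rate = delta_strain / delta_t
strain_rate = 0.128 / 0.4639
strain_rate = 0.2759


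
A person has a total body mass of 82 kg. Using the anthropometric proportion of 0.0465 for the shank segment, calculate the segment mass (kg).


m_segment = body_mass * fraction
m_segment = 82 * 0.0465
m_segment = 3.8130


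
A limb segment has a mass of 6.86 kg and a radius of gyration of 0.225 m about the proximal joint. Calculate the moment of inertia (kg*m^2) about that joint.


I = m * k^2
I = 6.86 * 0.225^2
k^2 = 0.0506
I = 0.3473


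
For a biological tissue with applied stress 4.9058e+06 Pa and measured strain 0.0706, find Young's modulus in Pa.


E = stress / strain
E = 4.9058e+06 / 0.0706
E = 6.9487e+07


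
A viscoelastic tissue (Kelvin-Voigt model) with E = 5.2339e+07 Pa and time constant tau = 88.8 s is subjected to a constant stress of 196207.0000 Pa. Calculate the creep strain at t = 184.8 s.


epsilon(t) = (sigma/E) * (1 - exp(-t/tau))
sigma/E = 196207.0000 / 5.2339e+07 = 0.0037
exp(-t/tau) = exp(-184.8 / 88.8) = 0.1248
epsilon = 0.0037 * (1 - 0.1248)
epsilon = 0.0033


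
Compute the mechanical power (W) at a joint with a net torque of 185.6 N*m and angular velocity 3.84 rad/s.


P = M * omega
P = 185.6 * 3.84
P = 712.7040


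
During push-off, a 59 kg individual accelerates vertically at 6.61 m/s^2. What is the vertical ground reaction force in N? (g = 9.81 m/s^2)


GRF = m * (g + a)
GRF = 59 * (9.81 + 6.61)
GRF = 59 * 16.4200
GRF = 968.7800


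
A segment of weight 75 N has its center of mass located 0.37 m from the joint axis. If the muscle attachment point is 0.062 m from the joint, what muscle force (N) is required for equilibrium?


F_muscle = W * d_load / d_muscle
F_muscle = 75 * 0.37 / 0.062
Numerator = 27.7500
F_muscle = 447.5806


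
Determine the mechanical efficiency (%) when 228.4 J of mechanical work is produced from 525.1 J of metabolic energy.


eta = (W_mech / E_meta) * 100
eta = (228.4 / 525.1) * 100
ratio = 0.4350
eta = 43.4965


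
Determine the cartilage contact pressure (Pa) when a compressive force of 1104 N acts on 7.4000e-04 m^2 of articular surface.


P = F / A
P = 1104 / 7.4000e-04
P = 1.4919e+06


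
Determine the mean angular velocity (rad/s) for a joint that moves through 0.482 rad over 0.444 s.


omega = delta_theta / delta_t
omega = 0.482 / 0.444
omega = 1.0856


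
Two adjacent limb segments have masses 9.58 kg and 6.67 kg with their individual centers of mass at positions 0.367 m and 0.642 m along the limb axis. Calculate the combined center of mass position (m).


COM = (m1*x1 + m2*x2) / (m1 + m2)
COM = (9.58*0.367 + 6.67*0.642) / (9.58 + 6.67)
Numerator = 7.7980
Denominator = 16.2500
COM = 0.4799


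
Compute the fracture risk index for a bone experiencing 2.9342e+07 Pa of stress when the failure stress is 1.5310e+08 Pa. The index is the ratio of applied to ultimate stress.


FRI = applied / ultimate
FRI = 2.9342e+07 / 1.5310e+08
FRI = 0.1917


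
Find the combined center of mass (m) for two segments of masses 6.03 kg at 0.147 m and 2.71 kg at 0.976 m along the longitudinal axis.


COM = (m1*x1 + m2*x2) / (m1 + m2)
COM = (6.03*0.147 + 2.71*0.976) / (6.03 + 2.71)
Numerator = 3.5314
Denominator = 8.7400
COM = 0.4040


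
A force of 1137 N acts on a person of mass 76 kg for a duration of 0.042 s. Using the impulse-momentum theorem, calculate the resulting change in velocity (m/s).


J = F * dt = 1137 * 0.042 = 47.7540 N*s
delta_v = J / m
delta_v = 47.7540 / 76
delta_v = 0.6283


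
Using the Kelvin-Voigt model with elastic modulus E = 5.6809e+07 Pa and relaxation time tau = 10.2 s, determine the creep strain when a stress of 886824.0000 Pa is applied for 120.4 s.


epsilon(t) = (sigma/E) * (1 - exp(-t/tau))
sigma/E = 886824.0000 / 5.6809e+07 = 0.0156
exp(-t/tau) = exp(-120.4 / 10.2) = 7.4752e-06
epsilon = 0.0156 * (1 - 7.4752e-06)
epsilon = 0.0156


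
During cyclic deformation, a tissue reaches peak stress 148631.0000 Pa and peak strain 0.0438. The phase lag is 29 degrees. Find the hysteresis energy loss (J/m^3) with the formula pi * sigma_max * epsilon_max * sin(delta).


E_loss = pi * sigma_max * epsilon_max * sin(delta)
delta = 29 deg = 0.5061 rad
sin(delta) = 0.4848
E_loss = pi * 148631.0000 * 0.0438 * 0.4848
E_loss = 9915.2715


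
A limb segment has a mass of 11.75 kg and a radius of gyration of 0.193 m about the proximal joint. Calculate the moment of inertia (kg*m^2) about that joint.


I = m * k^2
I = 11.75 * 0.193^2
k^2 = 0.0372
I = 0.4377


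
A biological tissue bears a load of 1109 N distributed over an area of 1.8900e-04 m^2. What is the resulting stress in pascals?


stress = F / A
stress = 1109 / 1.8900e-04
stress = 5.8677e+06


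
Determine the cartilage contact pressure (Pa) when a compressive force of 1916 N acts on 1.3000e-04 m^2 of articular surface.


P = F / A
P = 1916 / 1.3000e-04
P = 1.4738e+07


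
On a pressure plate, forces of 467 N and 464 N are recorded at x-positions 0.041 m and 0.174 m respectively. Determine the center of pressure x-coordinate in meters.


COP_x = (F1*x1 + F2*x2) / (F1 + F2)
COP_x = (467*0.041 + 464*0.174) / (467 + 464)
Numerator = 99.8830
Denominator = 931
COP_x = 0.1073


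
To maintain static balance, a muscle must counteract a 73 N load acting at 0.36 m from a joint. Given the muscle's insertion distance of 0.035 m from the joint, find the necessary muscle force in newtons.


F_muscle = W * d_load / d_muscle
F_muscle = 73 * 0.36 / 0.035
Numerator = 26.2800
F_muscle = 750.8571


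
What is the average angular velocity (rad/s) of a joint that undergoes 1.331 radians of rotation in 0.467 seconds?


omega = delta_theta / delta_t
omega = 1.331 / 0.467
omega = 2.8501


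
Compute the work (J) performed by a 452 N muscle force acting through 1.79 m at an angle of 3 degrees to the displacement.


W = F * d * cos(theta)
theta = 3 deg = 0.0524 rad
cos(theta) = 0.9986
W = 452 * 1.79 * 0.9986
W = 807.9712


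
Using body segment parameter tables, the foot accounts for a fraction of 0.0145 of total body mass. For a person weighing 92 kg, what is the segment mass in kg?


m_segment = body_mass * fraction
m_segment = 92 * 0.0145
m_segment = 1.3340


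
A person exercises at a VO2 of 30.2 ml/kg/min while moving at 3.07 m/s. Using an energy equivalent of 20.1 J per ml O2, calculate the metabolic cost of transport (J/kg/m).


Power per kg = VO2 * 20.1 / 60
Power per kg = 30.2 * 20.1 / 60 = 10.1170 W/kg
Cost = power_per_kg / speed
Cost = 10.1170 / 3.07
Cost = 3.2954


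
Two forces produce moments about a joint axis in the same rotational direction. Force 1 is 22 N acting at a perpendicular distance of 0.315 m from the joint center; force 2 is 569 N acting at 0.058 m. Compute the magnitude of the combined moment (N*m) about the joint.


M = F1 * d1 + F2 * d2
M = 22 * 0.315 + 569 * 0.058
M = 6.9300 + 33.0020
M = 39.9320


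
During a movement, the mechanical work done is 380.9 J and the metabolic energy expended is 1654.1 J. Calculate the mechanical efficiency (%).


eta = (W_mech / E_meta) * 100
eta = (380.9 / 1654.1) * 100
ratio = 0.2303
eta = 23.0276


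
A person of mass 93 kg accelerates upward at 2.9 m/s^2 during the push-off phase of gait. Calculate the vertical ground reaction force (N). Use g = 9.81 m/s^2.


GRF = m * (g + a)
GRF = 93 * (9.81 + 2.9)
GRF = 93 * 12.7100
GRF = 1182.0300


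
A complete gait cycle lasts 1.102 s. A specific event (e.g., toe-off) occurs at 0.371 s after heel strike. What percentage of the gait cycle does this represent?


pct = (event_time / cycle_time) * 100
pct = (0.371 / 1.102) * 100
ratio = 0.3367
pct = 33.6661


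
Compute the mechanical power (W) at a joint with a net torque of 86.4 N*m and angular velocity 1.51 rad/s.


P = M * omega
P = 86.4 * 1.51
P = 130.4640


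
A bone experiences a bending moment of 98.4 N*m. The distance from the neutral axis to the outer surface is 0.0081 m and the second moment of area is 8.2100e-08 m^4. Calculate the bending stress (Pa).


sigma = M * c / I
sigma = 98.4 * 0.0081 / 8.2100e-08
M * c = 0.7970
sigma = 9.7082e+06


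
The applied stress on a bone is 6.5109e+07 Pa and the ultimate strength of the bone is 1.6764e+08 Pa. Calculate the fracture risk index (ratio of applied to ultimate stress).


FRI = applied / ultimate
FRI = 6.5109e+07 / 1.6764e+08
FRI = 0.3884


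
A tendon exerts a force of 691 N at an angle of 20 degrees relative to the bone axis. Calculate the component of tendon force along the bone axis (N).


F_eff = F_tendon * cos(theta)
theta = 20 deg = 0.3491 rad
cos(theta) = 0.9397
F_eff = 691 * 0.9397
F_eff = 649.3276


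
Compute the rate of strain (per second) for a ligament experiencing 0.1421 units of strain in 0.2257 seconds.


strain_rate = delta_strain / delta_t
strain_rate = 0.1421 / 0.2257
strain_rate = 0.6296


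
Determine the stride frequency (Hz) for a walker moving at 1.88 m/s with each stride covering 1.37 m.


f = v / stride_length
f = 1.88 / 1.37
f = 1.3723


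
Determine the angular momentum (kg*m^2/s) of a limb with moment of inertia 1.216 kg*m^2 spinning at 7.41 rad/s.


L = I * omega
L = 1.216 * 7.41
L = 9.0106


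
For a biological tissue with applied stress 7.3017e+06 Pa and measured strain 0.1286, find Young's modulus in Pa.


E = stress / strain
E = 7.3017e+06 / 0.1286
E = 5.6778e+07


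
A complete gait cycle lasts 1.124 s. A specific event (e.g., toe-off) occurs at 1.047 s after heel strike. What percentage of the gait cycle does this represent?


pct = (event_time / cycle_time) * 100
pct = (1.047 / 1.124) * 100
ratio = 0.9315
pct = 93.1495


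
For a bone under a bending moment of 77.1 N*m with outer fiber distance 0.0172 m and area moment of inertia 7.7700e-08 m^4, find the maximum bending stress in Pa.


sigma = M * c / I
sigma = 77.1 * 0.0172 / 7.7700e-08
M * c = 1.3261
sigma = 1.7067e+07


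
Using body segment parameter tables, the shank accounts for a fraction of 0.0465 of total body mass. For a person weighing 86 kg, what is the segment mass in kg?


m_segment = body_mass * fraction
m_segment = 86 * 0.0465
m_segment = 3.9990


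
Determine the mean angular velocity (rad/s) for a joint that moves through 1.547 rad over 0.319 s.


omega = delta_theta / delta_t
omega = 1.547 / 0.319
omega = 4.8495


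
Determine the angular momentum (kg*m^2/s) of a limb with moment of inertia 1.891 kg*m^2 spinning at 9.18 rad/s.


L = I * omega
L = 1.891 * 9.18
L = 17.3594


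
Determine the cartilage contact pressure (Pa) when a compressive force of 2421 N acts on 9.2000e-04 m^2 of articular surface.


P = F / A
P = 2421 / 9.2000e-04
P = 2.6315e+06


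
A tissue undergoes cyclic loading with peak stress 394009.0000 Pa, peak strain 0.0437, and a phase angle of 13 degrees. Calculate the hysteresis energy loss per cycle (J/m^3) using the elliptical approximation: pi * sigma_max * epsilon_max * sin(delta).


E_loss = pi * sigma_max * epsilon_max * sin(delta)
delta = 13 deg = 0.2269 rad
sin(delta) = 0.2250
E_loss = pi * 394009.0000 * 0.0437 * 0.2250
E_loss = 12168.1761


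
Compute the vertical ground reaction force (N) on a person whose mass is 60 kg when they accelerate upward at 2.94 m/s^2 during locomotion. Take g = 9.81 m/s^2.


GRF = m * (g + a)
GRF = 60 * (9.81 + 2.94)
GRF = 60 * 12.7500
GRF = 765.0000


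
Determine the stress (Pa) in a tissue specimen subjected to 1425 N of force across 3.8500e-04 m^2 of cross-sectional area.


stress = F / A
stress = 1425 / 3.8500e-04
stress = 3.7013e+06


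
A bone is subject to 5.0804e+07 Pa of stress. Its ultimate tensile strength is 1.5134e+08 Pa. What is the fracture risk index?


FRI = applied / ultimate
FRI = 5.0804e+07 / 1.5134e+08
FRI = 0.3357


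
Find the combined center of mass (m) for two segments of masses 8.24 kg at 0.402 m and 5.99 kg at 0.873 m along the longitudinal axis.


COM = (m1*x1 + m2*x2) / (m1 + m2)
COM = (8.24*0.402 + 5.99*0.873) / (8.24 + 5.99)
Numerator = 8.5418
Denominator = 14.2300
COM = 0.6003


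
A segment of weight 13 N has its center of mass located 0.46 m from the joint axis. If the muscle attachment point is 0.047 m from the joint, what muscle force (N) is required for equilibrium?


F_muscle = W * d_load / d_muscle
F_muscle = 13 * 0.46 / 0.047
Numerator = 5.9800
F_muscle = 127.2340


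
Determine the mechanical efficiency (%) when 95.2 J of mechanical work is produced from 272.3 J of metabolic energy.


eta = (W_mech / E_meta) * 100
eta = (95.2 / 272.3) * 100
ratio = 0.3496
eta = 34.9614


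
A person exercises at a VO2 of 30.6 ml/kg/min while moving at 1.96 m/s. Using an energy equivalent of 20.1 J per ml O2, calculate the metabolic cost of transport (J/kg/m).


Power per kg = VO2 * 20.1 / 60
Power per kg = 30.6 * 20.1 / 60 = 10.2510 W/kg
Cost = power_per_kg / speed
Cost = 10.2510 / 1.96
Cost = 5.2301


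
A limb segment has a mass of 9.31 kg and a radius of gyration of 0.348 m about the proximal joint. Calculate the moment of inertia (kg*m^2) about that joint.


I = m * k^2
I = 9.31 * 0.348^2
k^2 = 0.1211
I = 1.1275


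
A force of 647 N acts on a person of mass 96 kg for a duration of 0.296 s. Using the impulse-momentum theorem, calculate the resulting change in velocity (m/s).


J = F * dt = 647 * 0.296 = 191.5120 N*s
delta_v = J / m
delta_v = 191.5120 / 96
delta_v = 1.9949


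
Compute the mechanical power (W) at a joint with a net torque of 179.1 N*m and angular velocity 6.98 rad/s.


P = M * omega
P = 179.1 * 6.98
P = 1250.1180


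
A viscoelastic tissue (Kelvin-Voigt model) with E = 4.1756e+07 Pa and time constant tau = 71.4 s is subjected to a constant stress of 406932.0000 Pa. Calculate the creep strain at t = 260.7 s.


epsilon(t) = (sigma/E) * (1 - exp(-t/tau))
sigma/E = 406932.0000 / 4.1756e+07 = 0.0097
exp(-t/tau) = exp(-260.7 / 71.4) = 0.0260
epsilon = 0.0097 * (1 - 0.0260)
epsilon = 0.0095


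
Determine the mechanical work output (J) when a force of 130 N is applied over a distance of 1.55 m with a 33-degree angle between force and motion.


W = F * d * cos(theta)
theta = 33 deg = 0.5760 rad
cos(theta) = 0.8387
W = 130 * 1.55 * 0.8387
W = 168.9921


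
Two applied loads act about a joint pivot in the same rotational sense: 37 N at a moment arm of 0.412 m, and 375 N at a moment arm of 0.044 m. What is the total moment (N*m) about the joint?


M = F1 * d1 + F2 * d2
M = 37 * 0.412 + 375 * 0.044
M = 15.2440 + 16.5000
M = 31.7440


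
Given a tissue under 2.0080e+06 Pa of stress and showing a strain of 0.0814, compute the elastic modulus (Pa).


E = stress / strain
E = 2.0080e+06 / 0.0814
E = 2.4668e+07


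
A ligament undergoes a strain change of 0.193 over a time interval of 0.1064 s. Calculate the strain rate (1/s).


strain_rate = delta_strain / delta_t
strain_rate = 0.193 / 0.1064
strain_rate = 1.8139


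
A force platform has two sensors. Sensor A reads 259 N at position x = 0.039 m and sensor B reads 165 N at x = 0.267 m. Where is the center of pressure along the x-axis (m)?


COP_x = (F1*x1 + F2*x2) / (F1 + F2)
COP_x = (259*0.039 + 165*0.267) / (259 + 165)
Numerator = 54.1560
Denominator = 424
COP_x = 0.1277


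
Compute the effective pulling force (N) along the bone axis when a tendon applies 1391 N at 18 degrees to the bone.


F_eff = F_tendon * cos(theta)
theta = 18 deg = 0.3142 rad
cos(theta) = 0.9511
F_eff = 1391 * 0.9511
F_eff = 1322.9196


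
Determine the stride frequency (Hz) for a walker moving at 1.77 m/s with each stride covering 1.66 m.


f = v / stride_length
f = 1.77 / 1.66
f = 1.0663


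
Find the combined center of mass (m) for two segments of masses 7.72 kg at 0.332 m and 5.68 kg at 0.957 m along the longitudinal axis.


COM = (m1*x1 + m2*x2) / (m1 + m2)
COM = (7.72*0.332 + 5.68*0.957) / (7.72 + 5.68)
Numerator = 7.9988
Denominator = 13.4000
COM = 0.5969


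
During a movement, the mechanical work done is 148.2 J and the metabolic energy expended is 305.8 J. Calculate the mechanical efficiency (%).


eta = (W_mech / E_meta) * 100
eta = (148.2 / 305.8) * 100
ratio = 0.4846
eta = 48.4630


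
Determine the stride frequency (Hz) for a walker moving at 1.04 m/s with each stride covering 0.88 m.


f = v / stride_length
f = 1.04 / 0.88
f = 1.1818


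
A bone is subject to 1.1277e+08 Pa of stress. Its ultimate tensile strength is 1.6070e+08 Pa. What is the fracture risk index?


FRI = applied / ultimate
FRI = 1.1277e+08 / 1.6070e+08
FRI = 0.7017


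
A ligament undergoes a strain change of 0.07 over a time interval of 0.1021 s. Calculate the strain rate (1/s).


strain_rate = delta_strain / delta_t
strain_rate = 0.07 / 0.1021
strain_rate = 0.6856


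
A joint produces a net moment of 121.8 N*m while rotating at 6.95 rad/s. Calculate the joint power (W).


P = M * omega
P = 121.8 * 6.95
P = 846.5100


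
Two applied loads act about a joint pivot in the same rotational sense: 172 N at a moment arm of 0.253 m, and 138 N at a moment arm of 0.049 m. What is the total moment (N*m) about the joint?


M = F1 * d1 + F2 * d2
M = 172 * 0.253 + 138 * 0.049
M = 43.5160 + 6.7620
M = 50.2780


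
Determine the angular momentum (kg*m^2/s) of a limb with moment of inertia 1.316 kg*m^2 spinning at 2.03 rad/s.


L = I * omega
L = 1.316 * 2.03
L = 2.6715


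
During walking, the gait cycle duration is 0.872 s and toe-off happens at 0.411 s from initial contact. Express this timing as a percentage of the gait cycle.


pct = (event_time / cycle_time) * 100
pct = (0.411 / 0.872) * 100
ratio = 0.4713
pct = 47.1330


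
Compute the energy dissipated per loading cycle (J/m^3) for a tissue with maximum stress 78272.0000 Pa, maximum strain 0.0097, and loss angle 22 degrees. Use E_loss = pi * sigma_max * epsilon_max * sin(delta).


E_loss = pi * sigma_max * epsilon_max * sin(delta)
delta = 22 deg = 0.3840 rad
sin(delta) = 0.3746
E_loss = pi * 78272.0000 * 0.0097 * 0.3746
E_loss = 893.5183


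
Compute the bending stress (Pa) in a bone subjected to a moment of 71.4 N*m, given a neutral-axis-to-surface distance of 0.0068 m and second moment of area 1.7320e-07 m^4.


sigma = M * c / I
sigma = 71.4 * 0.0068 / 1.7320e-07
M * c = 0.4855
sigma = 2.8032e+06


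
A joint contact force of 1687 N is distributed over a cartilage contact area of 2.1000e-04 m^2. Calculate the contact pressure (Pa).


P = F / A
P = 1687 / 2.1000e-04
P = 8.0333e+06


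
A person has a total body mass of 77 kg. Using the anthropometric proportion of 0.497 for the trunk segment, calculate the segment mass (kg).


m_segment = body_mass * fraction
m_segment = 77 * 0.497
m_segment = 38.2690


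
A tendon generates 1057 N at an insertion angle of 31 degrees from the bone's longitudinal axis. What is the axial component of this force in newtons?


F_eff = F_tendon * cos(theta)
theta = 31 deg = 0.5411 rad
cos(theta) = 0.8572
F_eff = 1057 * 0.8572
F_eff = 906.0258


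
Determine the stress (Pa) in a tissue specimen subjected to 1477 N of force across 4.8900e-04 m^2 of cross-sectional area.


stress = F / A
stress = 1477 / 4.8900e-04
stress = 3.0204e+06


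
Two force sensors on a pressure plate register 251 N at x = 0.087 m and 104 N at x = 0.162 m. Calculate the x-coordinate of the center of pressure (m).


COP_x = (F1*x1 + F2*x2) / (F1 + F2)
COP_x = (251*0.087 + 104*0.162) / (251 + 104)
Numerator = 38.6850
Denominator = 355
COP_x = 0.1090


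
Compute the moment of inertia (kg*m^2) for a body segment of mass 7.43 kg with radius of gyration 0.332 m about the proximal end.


I = m * k^2
I = 7.43 * 0.332^2
k^2 = 0.1102
I = 0.8190


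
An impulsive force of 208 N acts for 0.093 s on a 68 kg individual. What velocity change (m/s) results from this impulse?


J = F * dt = 208 * 0.093 = 19.3440 N*s
delta_v = J / m
delta_v = 19.3440 / 68
delta_v = 0.2845


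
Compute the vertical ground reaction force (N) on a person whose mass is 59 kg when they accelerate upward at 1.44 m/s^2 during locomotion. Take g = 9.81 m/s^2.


GRF = m * (g + a)
GRF = 59 * (9.81 + 1.44)
GRF = 59 * 11.2500
GRF = 663.7500


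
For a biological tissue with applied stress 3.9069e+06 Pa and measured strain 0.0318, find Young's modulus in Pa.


E = stress / strain
E = 3.9069e+06 / 0.0318
E = 1.2286e+08


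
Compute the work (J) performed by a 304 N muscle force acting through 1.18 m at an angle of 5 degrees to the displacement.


W = F * d * cos(theta)
theta = 5 deg = 0.0873 rad
cos(theta) = 0.9962
W = 304 * 1.18 * 0.9962
W = 357.3550


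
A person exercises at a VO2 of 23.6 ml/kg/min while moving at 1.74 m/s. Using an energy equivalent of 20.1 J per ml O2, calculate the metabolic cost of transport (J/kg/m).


Power per kg = VO2 * 20.1 / 60
Power per kg = 23.6 * 20.1 / 60 = 7.9060 W/kg
Cost = power_per_kg / speed
Cost = 7.9060 / 1.74
Cost = 4.5437


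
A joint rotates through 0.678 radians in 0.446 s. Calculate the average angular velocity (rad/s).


omega = delta_theta / delta_t
omega = 0.678 / 0.446
omega = 1.5202


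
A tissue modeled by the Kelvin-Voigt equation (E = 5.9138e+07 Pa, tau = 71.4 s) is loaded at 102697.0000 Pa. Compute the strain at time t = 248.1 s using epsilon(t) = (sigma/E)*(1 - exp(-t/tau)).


epsilon(t) = (sigma/E) * (1 - exp(-t/tau))
sigma/E = 102697.0000 / 5.9138e+07 = 0.0017
exp(-t/tau) = exp(-248.1 / 71.4) = 0.0310
epsilon = 0.0017 * (1 - 0.0310)
epsilon = 0.0017


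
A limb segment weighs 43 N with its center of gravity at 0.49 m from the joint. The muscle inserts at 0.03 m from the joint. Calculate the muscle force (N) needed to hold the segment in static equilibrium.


F_muscle = W * d_load / d_muscle
F_muscle = 43 * 0.49 / 0.03
Numerator = 21.0700
F_muscle = 702.3333


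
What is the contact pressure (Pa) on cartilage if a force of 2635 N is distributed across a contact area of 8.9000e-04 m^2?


P = F / A
P = 2635 / 8.9000e-04
P = 2.9607e+06


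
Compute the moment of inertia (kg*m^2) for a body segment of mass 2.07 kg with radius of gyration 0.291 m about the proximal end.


I = m * k^2
I = 2.07 * 0.291^2
k^2 = 0.0847
I = 0.1753


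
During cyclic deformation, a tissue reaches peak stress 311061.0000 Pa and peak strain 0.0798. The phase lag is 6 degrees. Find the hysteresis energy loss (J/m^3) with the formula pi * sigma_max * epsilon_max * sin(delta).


E_loss = pi * sigma_max * epsilon_max * sin(delta)
delta = 6 deg = 0.1047 rad
sin(delta) = 0.1045
E_loss = pi * 311061.0000 * 0.0798 * 0.1045
E_loss = 8151.4129


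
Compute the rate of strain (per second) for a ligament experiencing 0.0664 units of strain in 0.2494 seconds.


strain_rate = delta_strain / delta_t
strain_rate = 0.0664 / 0.2494
strain_rate = 0.2662


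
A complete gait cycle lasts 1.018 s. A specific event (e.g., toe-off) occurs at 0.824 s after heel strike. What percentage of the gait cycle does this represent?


pct = (event_time / cycle_time) * 100
pct = (0.824 / 1.018) * 100
ratio = 0.8094
pct = 80.9430


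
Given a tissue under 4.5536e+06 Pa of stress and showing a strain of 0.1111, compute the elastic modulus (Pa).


E = stress / strain
E = 4.5536e+06 / 0.1111
E = 4.0986e+07


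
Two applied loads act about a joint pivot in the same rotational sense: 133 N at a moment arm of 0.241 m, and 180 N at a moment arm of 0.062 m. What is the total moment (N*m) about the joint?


M = F1 * d1 + F2 * d2
M = 133 * 0.241 + 180 * 0.062
M = 32.0530 + 11.1600
M = 43.2130


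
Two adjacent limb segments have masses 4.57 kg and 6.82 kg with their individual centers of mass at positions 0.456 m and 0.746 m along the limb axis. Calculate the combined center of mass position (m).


COM = (m1*x1 + m2*x2) / (m1 + m2)
COM = (4.57*0.456 + 6.82*0.746) / (4.57 + 6.82)
Numerator = 7.1716
Denominator = 11.3900
COM = 0.6296


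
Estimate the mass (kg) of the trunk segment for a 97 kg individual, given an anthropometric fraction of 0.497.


m_segment = body_mass * fraction
m_segment = 97 * 0.497
m_segment = 48.2090


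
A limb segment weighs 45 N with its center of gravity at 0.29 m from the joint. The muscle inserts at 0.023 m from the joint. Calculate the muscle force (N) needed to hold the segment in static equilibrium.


F_muscle = W * d_load / d_muscle
F_muscle = 45 * 0.29 / 0.023
Numerator = 13.0500
F_muscle = 567.3913


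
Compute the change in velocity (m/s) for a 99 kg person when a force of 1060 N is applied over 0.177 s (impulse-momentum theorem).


J = F * dt = 1060 * 0.177 = 187.6200 N*s
delta_v = J / m
delta_v = 187.6200 / 99
delta_v = 1.8952


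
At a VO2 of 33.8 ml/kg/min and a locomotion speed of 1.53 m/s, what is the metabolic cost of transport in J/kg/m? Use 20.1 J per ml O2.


Power per kg = VO2 * 20.1 / 60
Power per kg = 33.8 * 20.1 / 60 = 11.3230 W/kg
Cost = power_per_kg / speed
Cost = 11.3230 / 1.53
Cost = 7.4007


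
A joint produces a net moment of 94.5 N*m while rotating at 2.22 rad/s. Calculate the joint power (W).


P = M * omega
P = 94.5 * 2.22
P = 209.7900


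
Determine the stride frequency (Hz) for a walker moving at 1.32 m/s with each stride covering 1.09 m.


f = v / stride_length
f = 1.32 / 1.09
f = 1.2110


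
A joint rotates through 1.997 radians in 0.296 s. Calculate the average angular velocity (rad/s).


omega = delta_theta / delta_t
omega = 1.997 / 0.296
omega = 6.7466


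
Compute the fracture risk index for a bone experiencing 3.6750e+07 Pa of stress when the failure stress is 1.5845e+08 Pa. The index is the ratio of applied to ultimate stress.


FRI = applied / ultimate
FRI = 3.6750e+07 / 1.5845e+08
FRI = 0.2319


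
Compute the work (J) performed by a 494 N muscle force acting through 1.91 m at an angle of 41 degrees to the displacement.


W = F * d * cos(theta)
theta = 41 deg = 0.7156 rad
cos(theta) = 0.7547
W = 494 * 1.91 * 0.7547
W = 712.0987


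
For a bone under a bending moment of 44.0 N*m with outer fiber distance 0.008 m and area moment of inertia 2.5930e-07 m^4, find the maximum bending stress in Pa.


sigma = M * c / I
sigma = 44.0 * 0.008 / 2.5930e-07
M * c = 0.3520
sigma = 1.3575e+06


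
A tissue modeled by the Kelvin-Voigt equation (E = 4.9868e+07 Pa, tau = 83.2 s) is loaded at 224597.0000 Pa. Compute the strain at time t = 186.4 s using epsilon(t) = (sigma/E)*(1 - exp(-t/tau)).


epsilon(t) = (sigma/E) * (1 - exp(-t/tau))
sigma/E = 224597.0000 / 4.9868e+07 = 0.0045
exp(-t/tau) = exp(-186.4 / 83.2) = 0.1064
epsilon = 0.0045 * (1 - 0.1064)
epsilon = 0.0040


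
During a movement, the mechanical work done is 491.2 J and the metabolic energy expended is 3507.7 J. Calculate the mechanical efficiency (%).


eta = (W_mech / E_meta) * 100
eta = (491.2 / 3507.7) * 100
ratio = 0.1400
eta = 14.0035


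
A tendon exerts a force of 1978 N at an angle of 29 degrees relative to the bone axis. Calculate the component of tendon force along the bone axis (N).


F_eff = F_tendon * cos(theta)
theta = 29 deg = 0.5061 rad
cos(theta) = 0.8746
F_eff = 1978 * 0.8746
F_eff = 1729.9978


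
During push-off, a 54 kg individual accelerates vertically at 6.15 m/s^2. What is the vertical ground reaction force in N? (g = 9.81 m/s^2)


GRF = m * (g + a)
GRF = 54 * (9.81 + 6.15)
GRF = 54 * 15.9600
GRF = 861.8400


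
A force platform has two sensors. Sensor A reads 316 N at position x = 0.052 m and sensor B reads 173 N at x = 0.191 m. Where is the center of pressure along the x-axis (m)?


COP_x = (F1*x1 + F2*x2) / (F1 + F2)
COP_x = (316*0.052 + 173*0.191) / (316 + 173)
Numerator = 49.4750
Denominator = 489
COP_x = 0.1012


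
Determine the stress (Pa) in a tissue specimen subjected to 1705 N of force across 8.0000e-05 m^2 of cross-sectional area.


stress = F / A
stress = 1705 / 8.0000e-05
stress = 2.1312e+07


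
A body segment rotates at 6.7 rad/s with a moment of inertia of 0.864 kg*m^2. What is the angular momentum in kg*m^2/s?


L = I * omega
L = 0.864 * 6.7
L = 5.7888


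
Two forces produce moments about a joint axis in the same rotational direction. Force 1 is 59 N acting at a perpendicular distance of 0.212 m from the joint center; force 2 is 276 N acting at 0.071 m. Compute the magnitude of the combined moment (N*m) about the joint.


M = F1 * d1 + F2 * d2
M = 59 * 0.212 + 276 * 0.071
M = 12.5080 + 19.5960
M = 32.1040


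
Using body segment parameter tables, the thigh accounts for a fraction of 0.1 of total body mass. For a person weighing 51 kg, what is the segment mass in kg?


m_segment = body_mass * fraction
m_segment = 51 * 0.1
m_segment = 5.1000


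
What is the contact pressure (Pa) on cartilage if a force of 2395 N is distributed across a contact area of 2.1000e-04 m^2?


P = F / A
P = 2395 / 2.1000e-04
P = 1.1405e+07


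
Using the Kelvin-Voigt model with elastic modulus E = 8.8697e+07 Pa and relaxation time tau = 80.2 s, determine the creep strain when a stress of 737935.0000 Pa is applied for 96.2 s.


epsilon(t) = (sigma/E) * (1 - exp(-t/tau))
sigma/E = 737935.0000 / 8.8697e+07 = 0.0083
exp(-t/tau) = exp(-96.2 / 80.2) = 0.3013
epsilon = 0.0083 * (1 - 0.3013)
epsilon = 0.0058


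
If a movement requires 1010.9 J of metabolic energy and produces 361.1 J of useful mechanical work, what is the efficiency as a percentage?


eta = (W_mech / E_meta) * 100
eta = (361.1 / 1010.9) * 100
ratio = 0.3572
eta = 35.7206


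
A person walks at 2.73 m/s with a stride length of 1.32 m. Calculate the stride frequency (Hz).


f = v / stride_length
f = 2.73 / 1.32
f = 2.0682


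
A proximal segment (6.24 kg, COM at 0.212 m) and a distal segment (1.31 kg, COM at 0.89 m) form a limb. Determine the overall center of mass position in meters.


COM = (m1*x1 + m2*x2) / (m1 + m2)
COM = (6.24*0.212 + 1.31*0.89) / (6.24 + 1.31)
Numerator = 2.4888
Denominator = 7.5500
COM = 0.3296


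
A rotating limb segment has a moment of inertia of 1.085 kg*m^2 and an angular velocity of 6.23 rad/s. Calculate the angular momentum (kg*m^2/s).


L = I * omega
L = 1.085 * 6.23
L = 6.7595


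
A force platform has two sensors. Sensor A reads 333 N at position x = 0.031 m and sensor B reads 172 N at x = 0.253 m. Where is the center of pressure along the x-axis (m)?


COP_x = (F1*x1 + F2*x2) / (F1 + F2)
COP_x = (333*0.031 + 172*0.253) / (333 + 172)
Numerator = 53.8390
Denominator = 505
COP_x = 0.1066


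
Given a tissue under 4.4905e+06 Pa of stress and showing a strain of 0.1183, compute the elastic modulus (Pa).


E = stress / strain
E = 4.4905e+06 / 0.1183
E = 3.7959e+07


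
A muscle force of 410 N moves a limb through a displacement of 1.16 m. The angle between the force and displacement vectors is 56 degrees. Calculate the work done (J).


W = F * d * cos(theta)
theta = 56 deg = 0.9774 rad
cos(theta) = 0.5592
W = 410 * 1.16 * 0.5592
W = 265.9521


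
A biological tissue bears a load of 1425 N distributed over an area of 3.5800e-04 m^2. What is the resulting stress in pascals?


stress = F / A
stress = 1425 / 3.5800e-04
stress = 3.9804e+06


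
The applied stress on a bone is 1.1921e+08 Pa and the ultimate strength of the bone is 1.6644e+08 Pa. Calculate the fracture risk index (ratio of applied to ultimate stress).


FRI = applied / ultimate
FRI = 1.1921e+08 / 1.6644e+08
FRI = 0.7162


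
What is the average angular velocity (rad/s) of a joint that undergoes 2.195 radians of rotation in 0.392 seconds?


omega = delta_theta / delta_t
omega = 2.195 / 0.392
omega = 5.5995


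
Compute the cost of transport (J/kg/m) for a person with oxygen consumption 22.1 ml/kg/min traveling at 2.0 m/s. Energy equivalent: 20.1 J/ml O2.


Power per kg = VO2 * 20.1 / 60
Power per kg = 22.1 * 20.1 / 60 = 7.4035 W/kg
Cost = power_per_kg / speed
Cost = 7.4035 / 2.0
Cost = 3.7018


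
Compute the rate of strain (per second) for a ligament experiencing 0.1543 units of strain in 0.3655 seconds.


strain_rate = delta_strain / delta_t
strain_rate = 0.1543 / 0.3655
strain_rate = 0.4222


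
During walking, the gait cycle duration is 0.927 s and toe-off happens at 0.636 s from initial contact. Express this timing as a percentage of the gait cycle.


pct = (event_time / cycle_time) * 100
pct = (0.636 / 0.927) * 100
ratio = 0.6861
pct = 68.6084
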